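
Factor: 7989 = 3^1*2663^1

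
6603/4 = 6603/4 = 1650.75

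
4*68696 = 274784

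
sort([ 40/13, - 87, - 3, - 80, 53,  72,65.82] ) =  [- 87, - 80 , - 3,40/13,53,  65.82, 72 ] 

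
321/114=107/38 =2.82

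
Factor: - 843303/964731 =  - 281101/321577 = - 401^1* 701^1*321577^( - 1 ) 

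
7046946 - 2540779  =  4506167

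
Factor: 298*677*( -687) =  - 2^1*3^1*149^1*229^1*677^1=-138599502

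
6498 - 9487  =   - 2989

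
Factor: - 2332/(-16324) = 7^(-1 ) = 1/7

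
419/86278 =419/86278=0.00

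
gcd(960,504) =24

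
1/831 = 1/831   =  0.00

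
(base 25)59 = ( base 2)10000110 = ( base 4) 2012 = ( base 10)134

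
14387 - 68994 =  - 54607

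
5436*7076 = 38465136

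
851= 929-78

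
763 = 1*763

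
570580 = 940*607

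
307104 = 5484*56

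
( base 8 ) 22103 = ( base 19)16DB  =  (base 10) 9283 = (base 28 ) BNF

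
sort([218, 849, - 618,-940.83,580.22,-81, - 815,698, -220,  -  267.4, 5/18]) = [-940.83, - 815, - 618,-267.4, - 220,  -  81,5/18,218,580.22,698,849] 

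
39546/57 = 13182/19 = 693.79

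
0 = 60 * 0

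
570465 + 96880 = 667345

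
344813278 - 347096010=-2282732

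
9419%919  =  229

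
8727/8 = 1090+7/8 = 1090.88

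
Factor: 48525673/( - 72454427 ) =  - 7^1*41^1*169079^1 * 72454427^( - 1) 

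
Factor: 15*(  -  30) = -2^1*3^2*5^2  =  -  450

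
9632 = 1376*7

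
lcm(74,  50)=1850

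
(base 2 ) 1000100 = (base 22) 32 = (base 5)233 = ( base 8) 104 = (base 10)68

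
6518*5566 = 36279188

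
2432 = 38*64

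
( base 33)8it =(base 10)9335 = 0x2477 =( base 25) ENA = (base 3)110210202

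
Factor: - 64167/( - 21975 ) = 73/25 = 5^( - 2)*73^1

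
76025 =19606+56419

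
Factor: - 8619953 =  - 31^1 * 278063^1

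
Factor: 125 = 5^3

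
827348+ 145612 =972960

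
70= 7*10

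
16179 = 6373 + 9806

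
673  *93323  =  62806379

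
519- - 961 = 1480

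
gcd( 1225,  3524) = 1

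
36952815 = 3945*9367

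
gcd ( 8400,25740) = 60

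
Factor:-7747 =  - 61^1*127^1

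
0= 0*2747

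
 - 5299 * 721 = - 3820579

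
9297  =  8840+457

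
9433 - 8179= 1254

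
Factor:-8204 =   -  2^2 * 7^1 * 293^1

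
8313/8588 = 8313/8588=0.97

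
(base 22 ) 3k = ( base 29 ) 2s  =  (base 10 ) 86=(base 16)56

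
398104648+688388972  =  1086493620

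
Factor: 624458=2^1*312229^1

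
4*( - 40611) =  - 162444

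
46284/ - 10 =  -4629 + 3/5 = - 4628.40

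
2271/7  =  2271/7 = 324.43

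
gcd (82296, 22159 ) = 1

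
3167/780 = 4 + 47/780 = 4.06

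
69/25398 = 23/8466 = 0.00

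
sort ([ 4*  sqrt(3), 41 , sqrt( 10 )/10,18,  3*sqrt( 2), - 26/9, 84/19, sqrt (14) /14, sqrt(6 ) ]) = [ - 26/9,sqrt (14)/14,sqrt( 10)/10, sqrt ( 6), 3*sqrt( 2 ) , 84/19, 4*sqrt( 3 ), 18, 41]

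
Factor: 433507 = 433507^1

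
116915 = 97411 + 19504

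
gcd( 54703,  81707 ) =1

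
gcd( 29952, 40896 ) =576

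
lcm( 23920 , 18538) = 741520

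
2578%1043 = 492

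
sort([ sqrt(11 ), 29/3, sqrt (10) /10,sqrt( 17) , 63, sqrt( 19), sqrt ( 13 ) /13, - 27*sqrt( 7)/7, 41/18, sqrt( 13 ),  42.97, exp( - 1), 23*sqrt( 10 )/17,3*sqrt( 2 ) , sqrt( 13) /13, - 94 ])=[ - 94, - 27*sqrt(7)/7, sqrt( 13 )/13,sqrt( 13 )/13 , sqrt(10) /10,exp(  -  1), 41/18,  sqrt(11),sqrt(13) , sqrt( 17 ),3*sqrt( 2) , 23*sqrt( 10)/17,sqrt( 19), 29/3, 42.97, 63 ]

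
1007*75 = 75525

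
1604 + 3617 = 5221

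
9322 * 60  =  559320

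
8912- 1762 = 7150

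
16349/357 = 45 + 284/357 = 45.80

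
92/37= 92/37 = 2.49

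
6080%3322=2758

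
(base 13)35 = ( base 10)44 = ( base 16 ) 2c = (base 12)38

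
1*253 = 253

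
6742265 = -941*( - 7165)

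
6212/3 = 2070 + 2/3 = 2070.67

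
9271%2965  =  376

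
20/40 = 1/2 =0.50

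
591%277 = 37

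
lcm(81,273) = 7371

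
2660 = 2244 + 416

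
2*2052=4104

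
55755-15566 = 40189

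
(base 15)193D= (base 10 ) 5458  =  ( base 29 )6e6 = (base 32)5ai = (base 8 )12522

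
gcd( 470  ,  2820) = 470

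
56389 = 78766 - 22377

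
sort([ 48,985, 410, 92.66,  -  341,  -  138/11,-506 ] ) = [ - 506, - 341,-138/11,48,92.66, 410, 985 ]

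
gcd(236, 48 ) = 4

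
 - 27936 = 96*( - 291) 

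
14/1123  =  14/1123 =0.01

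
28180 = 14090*2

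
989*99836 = 98737804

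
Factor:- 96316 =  - 2^2*11^2*199^1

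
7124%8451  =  7124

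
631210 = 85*7426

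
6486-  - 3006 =9492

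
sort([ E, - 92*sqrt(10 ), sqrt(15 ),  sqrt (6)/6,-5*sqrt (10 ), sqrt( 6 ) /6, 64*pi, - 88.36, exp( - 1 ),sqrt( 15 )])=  [-92*sqrt(10 ), - 88.36,-5*sqrt ( 10 ),exp( -1),sqrt (6)/6, sqrt ( 6)/6,E, sqrt( 15 ), sqrt (15 ), 64*pi]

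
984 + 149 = 1133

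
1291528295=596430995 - - 695097300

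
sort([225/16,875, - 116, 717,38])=[ - 116, 225/16, 38, 717, 875 ]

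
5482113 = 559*9807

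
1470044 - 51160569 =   -  49690525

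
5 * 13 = 65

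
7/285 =7/285= 0.02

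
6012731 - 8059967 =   -  2047236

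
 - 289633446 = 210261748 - 499895194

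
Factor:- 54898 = -2^1*27449^1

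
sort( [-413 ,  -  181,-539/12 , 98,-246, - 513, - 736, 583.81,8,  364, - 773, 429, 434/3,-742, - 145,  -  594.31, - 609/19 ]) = [ - 773, - 742, - 736, - 594.31, - 513 , - 413,-246,  -  181,  -  145, - 539/12, - 609/19 , 8, 98,434/3,364,429, 583.81]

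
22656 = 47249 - 24593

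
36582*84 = 3072888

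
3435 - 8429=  -4994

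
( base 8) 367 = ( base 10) 247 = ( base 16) F7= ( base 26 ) 9d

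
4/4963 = 4/4963 = 0.00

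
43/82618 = 43/82618 = 0.00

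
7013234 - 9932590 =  - 2919356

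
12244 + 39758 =52002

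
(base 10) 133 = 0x85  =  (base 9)157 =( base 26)53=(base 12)B1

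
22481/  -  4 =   -  22481/4= -5620.25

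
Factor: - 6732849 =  - 3^1 * 2244283^1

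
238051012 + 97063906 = 335114918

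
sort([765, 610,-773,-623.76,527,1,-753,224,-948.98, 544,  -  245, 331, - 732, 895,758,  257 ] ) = [ - 948.98, - 773,-753, - 732, - 623.76,-245, 1, 224 , 257, 331,527, 544,610, 758,  765, 895 ] 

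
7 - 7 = 0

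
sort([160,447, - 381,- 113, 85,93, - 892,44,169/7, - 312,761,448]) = [ - 892, - 381, - 312, - 113, 169/7, 44,85, 93,160 , 447,448,  761] 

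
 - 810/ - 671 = 1 + 139/671= 1.21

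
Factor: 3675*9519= 3^2*5^2*7^2* 19^1 * 167^1 = 34982325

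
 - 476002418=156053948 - 632056366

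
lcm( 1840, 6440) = 12880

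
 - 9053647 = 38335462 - 47389109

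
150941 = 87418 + 63523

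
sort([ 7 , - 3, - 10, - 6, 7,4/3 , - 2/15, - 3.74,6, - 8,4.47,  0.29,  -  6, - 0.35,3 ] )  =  [ -10, - 8,-6, - 6,-3.74,  -  3, - 0.35 ,- 2/15 , 0.29,4/3,3,4.47,6, 7,7]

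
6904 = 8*863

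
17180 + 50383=67563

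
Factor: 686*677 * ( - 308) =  - 2^3*7^4*11^1 * 677^1 = - 143041976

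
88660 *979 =86798140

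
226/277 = 226/277  =  0.82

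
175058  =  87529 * 2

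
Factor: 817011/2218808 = 2^ (  -  3 )*3^2*13^1*337^( - 1) * 823^ ( -1)* 6983^1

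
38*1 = 38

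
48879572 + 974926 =49854498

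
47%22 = 3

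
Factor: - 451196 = -2^2*112799^1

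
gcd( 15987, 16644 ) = 219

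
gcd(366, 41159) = 1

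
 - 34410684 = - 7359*4676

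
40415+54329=94744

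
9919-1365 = 8554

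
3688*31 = 114328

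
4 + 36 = 40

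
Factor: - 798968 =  - 2^3*99871^1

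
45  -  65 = - 20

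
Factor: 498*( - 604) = -300792 = - 2^3*3^1*83^1*151^1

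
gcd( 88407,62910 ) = 9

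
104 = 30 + 74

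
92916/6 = 15486 = 15486.00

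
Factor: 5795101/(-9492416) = - 2^(-6)*13^1*71^( - 1) *223^1*1999^1 * 2089^(-1)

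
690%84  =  18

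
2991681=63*47487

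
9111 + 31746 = 40857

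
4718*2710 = 12785780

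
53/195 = 53/195=0.27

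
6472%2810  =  852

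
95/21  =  95/21 = 4.52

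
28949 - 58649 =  - 29700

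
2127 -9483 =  - 7356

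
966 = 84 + 882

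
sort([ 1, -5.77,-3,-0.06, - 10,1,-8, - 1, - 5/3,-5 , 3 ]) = [-10 , - 8,-5.77, - 5 , - 3, - 5/3, - 1, - 0.06, 1, 1, 3 ]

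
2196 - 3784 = - 1588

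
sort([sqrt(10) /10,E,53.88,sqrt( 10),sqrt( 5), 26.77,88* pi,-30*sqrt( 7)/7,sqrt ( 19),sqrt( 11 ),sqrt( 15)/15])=[ - 30*sqrt( 7)/7, sqrt(15)/15,sqrt( 10)/10,  sqrt( 5),E,  sqrt( 10),sqrt( 11 ), sqrt( 19),26.77,53.88,88*pi ]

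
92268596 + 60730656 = 152999252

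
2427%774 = 105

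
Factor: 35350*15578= 550682300 = 2^2*5^2*7^1*101^1 *7789^1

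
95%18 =5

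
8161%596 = 413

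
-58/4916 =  - 1 + 2429/2458 =- 0.01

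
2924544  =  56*52224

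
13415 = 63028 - 49613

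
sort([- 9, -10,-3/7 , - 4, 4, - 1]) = [ - 10,- 9, - 4,-1, - 3/7,  4 ]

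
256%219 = 37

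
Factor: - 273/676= - 21/52=- 2^( - 2)*3^1*7^1*13^ (- 1 )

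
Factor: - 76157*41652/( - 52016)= 793022841/13004=2^( - 2)*3^2 * 13^1 * 89^1*3251^( - 1 )*76157^1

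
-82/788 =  - 1+353/394  =  - 0.10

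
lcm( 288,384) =1152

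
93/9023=93/9023 = 0.01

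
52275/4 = 13068+ 3/4 = 13068.75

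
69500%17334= 164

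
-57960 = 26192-84152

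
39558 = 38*1041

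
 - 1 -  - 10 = 9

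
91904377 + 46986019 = 138890396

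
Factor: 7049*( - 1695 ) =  - 11948055 = - 3^1*5^1*7^1*19^1*53^1*113^1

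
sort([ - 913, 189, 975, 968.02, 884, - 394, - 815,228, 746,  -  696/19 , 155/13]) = [ - 913, - 815,-394, - 696/19, 155/13,189,228,746,884, 968.02, 975 ] 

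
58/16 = 29/8 = 3.62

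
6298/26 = 242 + 3/13 =242.23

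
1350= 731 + 619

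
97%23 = 5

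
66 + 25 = 91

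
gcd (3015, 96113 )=1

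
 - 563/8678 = -563/8678 = - 0.06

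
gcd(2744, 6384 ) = 56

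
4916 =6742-1826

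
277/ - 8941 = -1 + 8664/8941 = -  0.03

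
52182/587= 88+ 526/587 = 88.90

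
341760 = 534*640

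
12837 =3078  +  9759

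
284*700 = 198800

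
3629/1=3629 = 3629.00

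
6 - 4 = 2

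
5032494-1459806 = 3572688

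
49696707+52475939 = 102172646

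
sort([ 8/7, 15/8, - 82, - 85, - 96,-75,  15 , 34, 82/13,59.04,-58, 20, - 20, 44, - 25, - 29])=[-96,-85,-82,-75, - 58, - 29,-25, - 20 , 8/7, 15/8,82/13,  15,20,  34,  44,59.04 ]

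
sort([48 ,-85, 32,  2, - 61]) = [- 85, - 61, 2,32,48]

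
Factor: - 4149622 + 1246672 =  - 2902950 = - 2^1*3^2 * 5^2 * 6451^1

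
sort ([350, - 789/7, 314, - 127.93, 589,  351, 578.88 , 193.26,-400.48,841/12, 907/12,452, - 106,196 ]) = [ - 400.48 , - 127.93,-789/7, - 106, 841/12, 907/12, 193.26 , 196,314, 350,351,452, 578.88, 589 ]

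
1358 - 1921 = -563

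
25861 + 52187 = 78048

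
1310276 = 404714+905562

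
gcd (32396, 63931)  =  7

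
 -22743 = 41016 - 63759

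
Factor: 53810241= 3^1 * 17936747^1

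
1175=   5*235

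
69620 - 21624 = 47996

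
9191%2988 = 227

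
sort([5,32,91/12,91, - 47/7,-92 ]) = [ - 92, - 47/7,5 , 91/12,32,91]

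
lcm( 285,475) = 1425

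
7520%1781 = 396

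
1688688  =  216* 7818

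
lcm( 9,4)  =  36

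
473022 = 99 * 4778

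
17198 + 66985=84183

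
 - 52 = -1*52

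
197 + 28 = 225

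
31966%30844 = 1122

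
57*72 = 4104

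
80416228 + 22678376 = 103094604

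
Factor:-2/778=- 1/389 = -389^(-1 )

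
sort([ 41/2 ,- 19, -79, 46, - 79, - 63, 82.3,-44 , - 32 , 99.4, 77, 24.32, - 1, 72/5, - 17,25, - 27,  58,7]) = [ - 79, - 79,-63, - 44, - 32, - 27, -19,-17 , - 1, 7, 72/5, 41/2,24.32,25, 46,58, 77, 82.3,99.4] 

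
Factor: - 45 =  - 3^2*5^1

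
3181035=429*7415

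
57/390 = 19/130 = 0.15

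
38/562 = 19/281 = 0.07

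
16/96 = 1/6 = 0.17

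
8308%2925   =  2458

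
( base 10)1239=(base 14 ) 647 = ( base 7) 3420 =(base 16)4D7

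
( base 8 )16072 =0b1110000111010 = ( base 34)68i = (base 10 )7226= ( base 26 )aho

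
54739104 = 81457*672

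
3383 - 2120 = 1263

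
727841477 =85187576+642653901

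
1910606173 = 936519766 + 974086407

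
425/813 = 425/813=0.52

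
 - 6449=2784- 9233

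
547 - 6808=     -  6261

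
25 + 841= 866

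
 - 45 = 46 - 91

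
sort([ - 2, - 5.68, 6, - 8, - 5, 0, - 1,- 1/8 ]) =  [ - 8, - 5.68, -5, - 2, - 1,-1/8,0, 6] 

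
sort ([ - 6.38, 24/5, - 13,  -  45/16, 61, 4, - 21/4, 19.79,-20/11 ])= [ - 13, - 6.38,-21/4 , -45/16, - 20/11,4, 24/5, 19.79,61] 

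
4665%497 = 192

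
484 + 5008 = 5492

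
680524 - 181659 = 498865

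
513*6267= 3214971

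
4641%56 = 49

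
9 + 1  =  10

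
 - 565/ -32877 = 565/32877 = 0.02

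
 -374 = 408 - 782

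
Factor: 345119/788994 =2^( - 1)*3^(  -  3)*19^( - 1)*563^1*613^1 * 769^ ( - 1)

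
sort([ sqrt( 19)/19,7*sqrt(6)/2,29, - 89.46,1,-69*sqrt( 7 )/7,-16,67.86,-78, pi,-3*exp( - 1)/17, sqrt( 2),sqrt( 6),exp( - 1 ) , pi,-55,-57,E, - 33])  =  [-89.46, - 78,  -  57, - 55,  -  33, - 69*sqrt(7) /7,  -  16,-3*exp (  -  1) /17 , sqrt ( 19)/19,exp(  -  1), 1,sqrt( 2),sqrt(6), E,pi , pi, 7*sqrt(6) /2,29 , 67.86]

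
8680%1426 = 124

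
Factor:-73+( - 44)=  - 3^2*13^1 = - 117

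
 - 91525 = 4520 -96045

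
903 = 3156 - 2253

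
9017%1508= 1477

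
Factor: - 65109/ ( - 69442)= 2^(-1)  *  3^1*11^1*1973^1 * 34721^ ( - 1 ) 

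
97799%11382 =6743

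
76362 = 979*78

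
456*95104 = 43367424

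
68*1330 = 90440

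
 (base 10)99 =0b1100011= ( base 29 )3c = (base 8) 143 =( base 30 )39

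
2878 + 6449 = 9327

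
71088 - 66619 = 4469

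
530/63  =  8 +26/63 = 8.41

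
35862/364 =98 + 95/182 = 98.52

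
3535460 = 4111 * 860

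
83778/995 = 84 + 198/995 = 84.20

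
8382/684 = 12+29/114 = 12.25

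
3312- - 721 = 4033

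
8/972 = 2/243 = 0.01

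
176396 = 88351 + 88045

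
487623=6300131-5812508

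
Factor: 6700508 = 2^2*29^1*47^1 * 1229^1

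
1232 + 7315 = 8547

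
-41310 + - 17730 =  - 59040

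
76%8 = 4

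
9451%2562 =1765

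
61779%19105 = 4464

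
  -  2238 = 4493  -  6731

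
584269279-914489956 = - 330220677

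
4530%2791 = 1739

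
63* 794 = 50022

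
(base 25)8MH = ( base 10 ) 5567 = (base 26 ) 863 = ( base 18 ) h35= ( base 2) 1010110111111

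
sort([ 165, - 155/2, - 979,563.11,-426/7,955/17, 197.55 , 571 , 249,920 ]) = [ - 979,-155/2, - 426/7,955/17,165, 197.55,249,563.11,571, 920]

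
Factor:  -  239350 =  - 2^1*5^2*4787^1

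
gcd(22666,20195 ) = 7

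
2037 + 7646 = 9683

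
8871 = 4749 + 4122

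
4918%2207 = 504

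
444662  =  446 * 997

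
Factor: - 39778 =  - 2^1*19889^1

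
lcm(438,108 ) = 7884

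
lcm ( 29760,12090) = 386880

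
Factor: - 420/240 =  - 7/4 = - 2^( - 2 )*7^1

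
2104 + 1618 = 3722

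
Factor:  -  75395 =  - 5^1*17^1  *  887^1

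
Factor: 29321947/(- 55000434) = - 437641/820902 =- 2^( - 1)*3^( - 1)* 41^( - 1) *47^(-1)*71^( - 1)*437641^1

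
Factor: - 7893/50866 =-2^(-1)* 3^2*29^ (- 1)= -9/58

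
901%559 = 342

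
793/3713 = 793/3713 =0.21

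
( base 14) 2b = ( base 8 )47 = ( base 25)1e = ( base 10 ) 39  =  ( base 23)1G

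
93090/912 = 102 + 11/152  =  102.07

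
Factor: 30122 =2^1*15061^1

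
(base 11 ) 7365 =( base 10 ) 9751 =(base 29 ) BH7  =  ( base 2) 10011000010111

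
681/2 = 340 + 1/2 = 340.50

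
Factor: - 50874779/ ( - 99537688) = 2^( - 3 )*683^ ( - 1)*1069^1*18217^(-1)* 47591^1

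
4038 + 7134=11172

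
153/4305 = 51/1435 = 0.04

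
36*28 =1008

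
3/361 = 3/361 = 0.01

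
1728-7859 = -6131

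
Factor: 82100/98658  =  2^1*3^( - 5)*5^2*7^( - 1 )*29^(-1 ) *821^1 = 41050/49329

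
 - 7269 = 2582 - 9851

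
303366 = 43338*7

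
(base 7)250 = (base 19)70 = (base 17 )7E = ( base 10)133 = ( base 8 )205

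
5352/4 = 1338= 1338.00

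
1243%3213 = 1243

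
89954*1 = 89954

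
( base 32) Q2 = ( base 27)13o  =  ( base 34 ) oi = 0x342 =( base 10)834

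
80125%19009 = 4089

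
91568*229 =20969072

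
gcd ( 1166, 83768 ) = 2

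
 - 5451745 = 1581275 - 7033020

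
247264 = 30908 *8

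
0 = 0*61974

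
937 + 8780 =9717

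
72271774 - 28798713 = 43473061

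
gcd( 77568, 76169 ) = 1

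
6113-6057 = 56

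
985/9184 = 985/9184 = 0.11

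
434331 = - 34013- - 468344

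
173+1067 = 1240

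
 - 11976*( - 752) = 9005952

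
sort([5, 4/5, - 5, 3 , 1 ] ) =[ - 5,4/5,1, 3,5 ]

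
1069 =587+482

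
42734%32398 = 10336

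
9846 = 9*1094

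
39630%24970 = 14660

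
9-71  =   - 62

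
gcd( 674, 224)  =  2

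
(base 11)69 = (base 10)75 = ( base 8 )113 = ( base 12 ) 63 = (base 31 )2D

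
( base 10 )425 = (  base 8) 651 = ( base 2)110101001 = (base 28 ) F5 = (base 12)2B5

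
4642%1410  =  412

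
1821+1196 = 3017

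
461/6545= 461/6545  =  0.07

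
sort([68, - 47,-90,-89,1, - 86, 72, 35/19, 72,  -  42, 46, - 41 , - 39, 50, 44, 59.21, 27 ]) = [ - 90,-89, - 86, - 47, - 42 , - 41, - 39, 1, 35/19,27,44,46, 50,59.21, 68,72,72 ] 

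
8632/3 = 8632/3 = 2877.33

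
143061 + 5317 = 148378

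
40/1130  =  4/113 =0.04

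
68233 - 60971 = 7262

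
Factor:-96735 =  - 3^1 * 5^1*6449^1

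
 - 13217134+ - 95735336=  - 108952470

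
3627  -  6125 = -2498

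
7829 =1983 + 5846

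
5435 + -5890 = -455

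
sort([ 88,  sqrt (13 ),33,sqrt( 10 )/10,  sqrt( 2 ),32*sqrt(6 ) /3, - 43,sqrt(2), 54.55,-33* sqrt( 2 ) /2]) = [ - 43, - 33*sqrt( 2) /2, sqrt( 10)/10,sqrt(2),  sqrt(2 ),sqrt(13), 32 * sqrt( 6)/3,33,54.55,88 ] 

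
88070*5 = 440350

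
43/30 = 1 + 13/30 = 1.43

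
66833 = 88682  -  21849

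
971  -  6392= - 5421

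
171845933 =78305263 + 93540670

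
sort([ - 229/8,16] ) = [  -  229/8,16 ] 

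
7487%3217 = 1053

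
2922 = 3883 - 961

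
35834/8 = 4479 + 1/4 = 4479.25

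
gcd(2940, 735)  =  735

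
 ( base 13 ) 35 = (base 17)2a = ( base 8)54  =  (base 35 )19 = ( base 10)44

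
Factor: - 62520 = - 2^3 * 3^1*5^1*521^1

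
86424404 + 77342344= 163766748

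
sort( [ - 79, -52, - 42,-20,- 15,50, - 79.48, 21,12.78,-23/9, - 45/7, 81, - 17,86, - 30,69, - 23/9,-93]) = [ - 93, - 79.48, - 79, - 52,  -  42, - 30, - 20, - 17, - 15,-45/7,  -  23/9, - 23/9 , 12.78,21,50,69,81,86 ]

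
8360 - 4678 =3682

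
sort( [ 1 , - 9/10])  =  [ - 9/10, 1 ]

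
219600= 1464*150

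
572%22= 0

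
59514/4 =29757/2 = 14878.50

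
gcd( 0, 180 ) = 180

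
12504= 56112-43608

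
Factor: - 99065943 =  - 3^3*19^1*29^1 * 6659^1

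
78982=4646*17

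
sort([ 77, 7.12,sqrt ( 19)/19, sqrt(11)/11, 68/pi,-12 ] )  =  [-12, sqrt( 19) /19,sqrt(11)/11,7.12 , 68/pi, 77]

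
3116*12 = 37392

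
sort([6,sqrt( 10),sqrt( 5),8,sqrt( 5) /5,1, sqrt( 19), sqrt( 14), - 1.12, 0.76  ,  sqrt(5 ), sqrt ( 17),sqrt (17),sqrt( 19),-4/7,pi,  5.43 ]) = [ - 1.12,-4/7,sqrt (5)/5, 0.76, 1 , sqrt( 5), sqrt( 5), pi,sqrt (10), sqrt( 14), sqrt (17 ) , sqrt( 17), sqrt( 19) , sqrt( 19), 5.43, 6,8 ]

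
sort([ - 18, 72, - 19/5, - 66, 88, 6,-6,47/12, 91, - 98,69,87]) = [-98 , - 66, -18, -6,-19/5,47/12, 6,69,72,87,88,91 ]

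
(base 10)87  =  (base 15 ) 5C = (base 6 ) 223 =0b1010111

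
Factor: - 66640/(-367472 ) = 5^1*7^1* 193^( - 1) = 35/193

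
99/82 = 1 + 17/82=1.21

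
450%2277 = 450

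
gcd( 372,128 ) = 4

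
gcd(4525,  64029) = 1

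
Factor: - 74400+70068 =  - 2^2 * 3^1*19^2 = -4332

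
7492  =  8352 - 860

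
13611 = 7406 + 6205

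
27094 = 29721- 2627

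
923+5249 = 6172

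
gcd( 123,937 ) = 1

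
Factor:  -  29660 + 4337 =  - 25323 = - 3^1*23^1*367^1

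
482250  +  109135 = 591385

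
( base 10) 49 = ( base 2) 110001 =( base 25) 1O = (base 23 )23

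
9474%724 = 62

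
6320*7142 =45137440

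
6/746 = 3/373= 0.01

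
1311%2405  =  1311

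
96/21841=96/21841 =0.00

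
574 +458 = 1032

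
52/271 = 52/271  =  0.19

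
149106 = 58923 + 90183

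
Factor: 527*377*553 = 109869487  =  7^1*13^1 *17^1* 29^1*31^1*79^1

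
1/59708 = 1/59708 = 0.00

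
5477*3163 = 17323751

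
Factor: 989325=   3^2*5^2 *4397^1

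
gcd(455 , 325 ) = 65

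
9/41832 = 1/4648 = 0.00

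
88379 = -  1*( - 88379) 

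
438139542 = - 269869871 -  - 708009413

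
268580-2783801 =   -  2515221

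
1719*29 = 49851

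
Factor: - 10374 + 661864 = 651490 = 2^1*5^1 * 7^1 * 41^1* 227^1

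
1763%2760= 1763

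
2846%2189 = 657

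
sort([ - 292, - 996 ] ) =[  -  996, - 292 ] 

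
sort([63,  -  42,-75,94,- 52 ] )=[ - 75, - 52, - 42 , 63,94] 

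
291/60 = 97/20 = 4.85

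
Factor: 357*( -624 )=-222768 = - 2^4 * 3^2 *7^1 * 13^1 * 17^1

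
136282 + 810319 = 946601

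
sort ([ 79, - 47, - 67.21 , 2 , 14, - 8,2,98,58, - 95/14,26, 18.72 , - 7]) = [ - 67.21 , - 47, - 8, - 7, - 95/14,  2, 2,14,18.72, 26, 58, 79,98 ]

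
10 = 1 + 9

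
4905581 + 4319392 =9224973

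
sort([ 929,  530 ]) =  [530, 929 ]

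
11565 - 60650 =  - 49085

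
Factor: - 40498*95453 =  -2^1*53^1*1801^1*20249^1 = - 3865655594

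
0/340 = 0 = 0.00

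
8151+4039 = 12190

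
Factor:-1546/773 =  - 2^1 = - 2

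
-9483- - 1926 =- 7557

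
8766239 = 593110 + 8173129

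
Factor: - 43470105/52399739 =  - 6210015/7485677=- 3^1*5^1*7^3*17^1*19^( - 1 )*71^1*487^ ( - 1)*809^( - 1)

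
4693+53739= 58432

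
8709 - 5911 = 2798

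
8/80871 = 8/80871 = 0.00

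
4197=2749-- 1448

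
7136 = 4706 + 2430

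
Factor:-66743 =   -  31^1*2153^1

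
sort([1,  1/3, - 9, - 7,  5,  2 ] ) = [-9,-7,1/3  ,  1, 2,5]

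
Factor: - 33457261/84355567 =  - 127^1*263443^1*84355567^ ( - 1)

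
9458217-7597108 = 1861109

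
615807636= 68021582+547786054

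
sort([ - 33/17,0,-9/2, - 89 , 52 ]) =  [ - 89 , - 9/2, - 33/17,0 , 52 ] 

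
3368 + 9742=13110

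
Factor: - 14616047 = - 163^1*89669^1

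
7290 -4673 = 2617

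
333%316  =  17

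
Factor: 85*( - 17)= - 1445 = -5^1*17^2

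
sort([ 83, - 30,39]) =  [ - 30,39,83]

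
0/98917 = 0 = 0.00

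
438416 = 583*752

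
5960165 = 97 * 61445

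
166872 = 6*27812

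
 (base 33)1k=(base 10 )53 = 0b110101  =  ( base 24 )25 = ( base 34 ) 1j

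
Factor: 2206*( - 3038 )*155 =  - 2^2 *5^1*7^2*31^2*1103^1= - 1038783340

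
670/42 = 335/21=15.95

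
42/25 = 42/25 = 1.68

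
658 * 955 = 628390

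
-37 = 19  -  56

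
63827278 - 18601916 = 45225362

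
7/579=7/579 = 0.01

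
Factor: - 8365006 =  - 2^1 * 13^1*193^1*1667^1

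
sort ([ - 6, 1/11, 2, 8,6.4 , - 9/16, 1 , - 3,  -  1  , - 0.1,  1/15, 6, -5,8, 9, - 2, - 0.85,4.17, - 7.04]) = [-7.04 , - 6, - 5  , - 3,- 2, - 1,-0.85, - 9/16, - 0.1, 1/15,  1/11 , 1  ,  2, 4.17,6,6.4,8, 8, 9 ] 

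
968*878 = 849904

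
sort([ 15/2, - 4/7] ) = [- 4/7,15/2]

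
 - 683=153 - 836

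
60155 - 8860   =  51295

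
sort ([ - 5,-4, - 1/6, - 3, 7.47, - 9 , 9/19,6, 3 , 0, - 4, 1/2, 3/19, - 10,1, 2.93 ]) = [ - 10, - 9,- 5, - 4, - 4, - 3, -1/6, 0,3/19, 9/19, 1/2, 1,  2.93,  3,6, 7.47]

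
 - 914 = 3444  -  4358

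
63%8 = 7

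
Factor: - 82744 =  - 2^3 * 10343^1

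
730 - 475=255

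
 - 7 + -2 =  - 9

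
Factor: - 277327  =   - 29^1 * 73^1*131^1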